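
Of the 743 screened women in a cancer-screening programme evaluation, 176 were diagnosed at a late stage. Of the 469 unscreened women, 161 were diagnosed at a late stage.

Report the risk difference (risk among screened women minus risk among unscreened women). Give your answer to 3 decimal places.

risk, screened women = 176/743 = 0.2369
risk, unscreened women = 161/469 = 0.3433
risk difference = 0.2369 − 0.3433 = -0.106

RD: -0.106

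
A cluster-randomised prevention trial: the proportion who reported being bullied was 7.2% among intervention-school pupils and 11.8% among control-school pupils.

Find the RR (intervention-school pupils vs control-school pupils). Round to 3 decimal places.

RR = 0.0720 / 0.1180 = 0.610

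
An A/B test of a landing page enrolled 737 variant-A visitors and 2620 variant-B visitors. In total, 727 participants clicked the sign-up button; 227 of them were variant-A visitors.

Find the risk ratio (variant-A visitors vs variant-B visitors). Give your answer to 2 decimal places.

variant-A visitors without the outcome: 737 − 227 = 510
variant-B visitors with the outcome: 727 − 227 = 500
variant-B visitors without the outcome: 2620 − 500 = 2120
risk, variant-A visitors = 227/737 = 0.3080
risk, variant-B visitors = 500/2620 = 0.1908
RR = 0.3080 / 0.1908 = 1.61

RR: 1.61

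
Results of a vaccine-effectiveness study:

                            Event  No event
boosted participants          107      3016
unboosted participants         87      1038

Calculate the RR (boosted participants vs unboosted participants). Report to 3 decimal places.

risk, boosted participants = 107/3123 = 0.03426
risk, unboosted participants = 87/1125 = 0.07733
RR = 0.03426 / 0.07733 = 0.443

0.443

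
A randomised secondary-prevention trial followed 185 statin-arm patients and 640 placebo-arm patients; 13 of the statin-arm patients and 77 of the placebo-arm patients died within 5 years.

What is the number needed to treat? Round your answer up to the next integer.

20

risk, statin-arm patients = 13/185 = 0.070270
risk, placebo-arm patients = 77/640 = 0.120313
absolute risk difference = 0.050042
1 / 0.050042 = 19.983 → round up → 20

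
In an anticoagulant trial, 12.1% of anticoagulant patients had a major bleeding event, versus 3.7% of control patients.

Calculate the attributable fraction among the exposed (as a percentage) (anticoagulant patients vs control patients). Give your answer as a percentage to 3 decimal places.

AR% = (0.12100 − 0.03700) / 0.12100 = 0.6942 → 69.421%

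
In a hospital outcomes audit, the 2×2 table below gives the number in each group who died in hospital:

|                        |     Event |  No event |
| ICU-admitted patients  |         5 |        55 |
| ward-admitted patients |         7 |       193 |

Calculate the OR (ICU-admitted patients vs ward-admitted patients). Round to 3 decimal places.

OR = (5 × 193) / (55 × 7) = 965/385 ≈ 2.506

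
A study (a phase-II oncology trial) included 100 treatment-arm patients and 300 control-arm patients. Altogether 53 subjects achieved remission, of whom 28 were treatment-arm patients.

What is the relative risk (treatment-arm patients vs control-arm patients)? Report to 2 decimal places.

treatment-arm patients without the outcome: 100 − 28 = 72
control-arm patients with the outcome: 53 − 28 = 25
control-arm patients without the outcome: 300 − 25 = 275
risk, treatment-arm patients = 28/100 = 0.2800
risk, control-arm patients = 25/300 = 0.0833
RR = 0.2800 / 0.0833 = 3.36

RR ≈ 3.36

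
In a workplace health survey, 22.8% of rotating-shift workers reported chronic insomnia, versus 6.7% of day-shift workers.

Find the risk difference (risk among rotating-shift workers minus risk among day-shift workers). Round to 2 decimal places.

risk difference = 0.2280 − 0.0670 = 0.16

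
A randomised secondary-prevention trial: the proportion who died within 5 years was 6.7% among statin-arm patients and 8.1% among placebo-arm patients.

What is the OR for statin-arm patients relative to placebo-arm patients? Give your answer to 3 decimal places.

odds, statin-arm patients = 0.0670/0.9330 = 0.0718
odds, placebo-arm patients = 0.0810/0.9190 = 0.0881
OR = 0.0718 / 0.0881 = 0.815

OR ≈ 0.815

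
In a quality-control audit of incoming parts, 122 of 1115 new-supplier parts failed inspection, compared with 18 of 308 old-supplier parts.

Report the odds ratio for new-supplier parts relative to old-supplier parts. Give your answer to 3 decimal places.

odds, new-supplier parts = 122/993 = 0.1229
odds, old-supplier parts = 18/290 = 0.0621
OR = 0.1229 / 0.0621 = 1.979

OR = 1.979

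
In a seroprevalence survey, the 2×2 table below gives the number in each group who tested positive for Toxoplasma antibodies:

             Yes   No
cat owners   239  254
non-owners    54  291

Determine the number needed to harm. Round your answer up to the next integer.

4

risk, cat owners = 239/493 = 0.484787
risk, non-owners = 54/345 = 0.156522
absolute risk difference = 0.328265
1 / 0.328265 = 3.046 → round up → 4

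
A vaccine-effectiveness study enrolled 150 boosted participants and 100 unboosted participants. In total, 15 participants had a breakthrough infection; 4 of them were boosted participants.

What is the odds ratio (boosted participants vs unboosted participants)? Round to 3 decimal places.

0.222

boosted participants without the outcome: 150 − 4 = 146
unboosted participants with the outcome: 15 − 4 = 11
unboosted participants without the outcome: 100 − 11 = 89
OR = (4 × 89) / (146 × 11) = 356/1606 ≈ 0.222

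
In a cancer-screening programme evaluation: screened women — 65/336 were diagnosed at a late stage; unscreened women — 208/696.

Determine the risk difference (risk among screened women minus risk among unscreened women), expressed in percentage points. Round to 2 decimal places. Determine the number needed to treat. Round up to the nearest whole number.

risk, screened women = 65/336 = 0.1935
risk, unscreened women = 208/696 = 0.2989
risk difference = 0.1935 − 0.2989 = -0.1054 → -10.54 percentage points
absolute risk difference = 0.105398
1 / 0.105398 = 9.488 → round up → 10

RD = -10.54; NNT = 10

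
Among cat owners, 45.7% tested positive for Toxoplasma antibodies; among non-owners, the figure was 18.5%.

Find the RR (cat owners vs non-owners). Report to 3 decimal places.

RR = 0.4570 / 0.1850 = 2.470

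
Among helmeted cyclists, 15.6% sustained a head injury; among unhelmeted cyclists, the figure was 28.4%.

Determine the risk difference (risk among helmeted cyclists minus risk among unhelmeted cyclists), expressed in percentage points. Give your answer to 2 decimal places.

risk difference = 0.1560 − 0.2840 = -0.1280 → -12.80 percentage points

RD = -12.80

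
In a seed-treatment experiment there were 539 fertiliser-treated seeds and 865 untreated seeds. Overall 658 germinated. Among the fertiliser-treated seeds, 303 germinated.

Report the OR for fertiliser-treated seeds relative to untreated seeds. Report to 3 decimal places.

fertiliser-treated seeds without the outcome: 539 − 303 = 236
untreated seeds with the outcome: 658 − 303 = 355
untreated seeds without the outcome: 865 − 355 = 510
OR = (303 × 510) / (236 × 355) = 154530/83780 ≈ 1.844

OR ≈ 1.844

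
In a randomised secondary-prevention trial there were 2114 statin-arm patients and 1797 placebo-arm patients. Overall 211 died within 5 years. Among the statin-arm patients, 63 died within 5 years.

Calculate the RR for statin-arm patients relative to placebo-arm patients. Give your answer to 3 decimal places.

RR: 0.362

statin-arm patients without the outcome: 2114 − 63 = 2051
placebo-arm patients with the outcome: 211 − 63 = 148
placebo-arm patients without the outcome: 1797 − 148 = 1649
risk, statin-arm patients = 63/2114 = 0.02980
risk, placebo-arm patients = 148/1797 = 0.08236
RR = 0.02980 / 0.08236 = 0.362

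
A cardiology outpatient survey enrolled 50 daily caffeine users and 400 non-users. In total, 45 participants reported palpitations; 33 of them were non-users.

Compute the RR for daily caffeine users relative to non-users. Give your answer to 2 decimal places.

daily caffeine users with the outcome: 45 − 33 = 12
daily caffeine users without the outcome: 50 − 12 = 38
non-users without the outcome: 400 − 33 = 367
risk, daily caffeine users = 12/50 = 0.2400
risk, non-users = 33/400 = 0.0825
RR = 0.2400 / 0.0825 = 2.91

RR ≈ 2.91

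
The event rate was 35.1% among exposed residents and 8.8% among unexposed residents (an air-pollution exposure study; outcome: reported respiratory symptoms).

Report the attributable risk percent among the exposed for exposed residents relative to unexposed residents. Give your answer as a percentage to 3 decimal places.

AR% = (0.3510 − 0.0880) / 0.3510 = 0.7493 → 74.929%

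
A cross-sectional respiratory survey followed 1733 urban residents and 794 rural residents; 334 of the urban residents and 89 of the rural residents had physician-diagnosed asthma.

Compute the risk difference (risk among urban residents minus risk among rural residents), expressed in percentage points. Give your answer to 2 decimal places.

risk, urban residents = 334/1733 = 0.1927
risk, rural residents = 89/794 = 0.1121
risk difference = 0.1927 − 0.1121 = 0.0806 → 8.06 percentage points

RD ≈ 8.06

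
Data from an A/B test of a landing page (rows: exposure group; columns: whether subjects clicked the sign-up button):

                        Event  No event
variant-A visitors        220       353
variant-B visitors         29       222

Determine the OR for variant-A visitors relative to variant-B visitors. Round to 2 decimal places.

OR = (220 × 222) / (353 × 29) = 48840/10237 ≈ 4.77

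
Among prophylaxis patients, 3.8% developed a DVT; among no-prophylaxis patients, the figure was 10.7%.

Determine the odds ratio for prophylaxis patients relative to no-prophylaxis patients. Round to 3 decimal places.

odds, prophylaxis patients = 0.03800/0.96200 = 0.03950
odds, no-prophylaxis patients = 0.10700/0.89300 = 0.11982
OR = 0.03950 / 0.11982 = 0.330

OR ≈ 0.330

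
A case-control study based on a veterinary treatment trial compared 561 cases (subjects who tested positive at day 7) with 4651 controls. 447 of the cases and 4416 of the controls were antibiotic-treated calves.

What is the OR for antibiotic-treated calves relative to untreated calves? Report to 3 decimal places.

OR = (447 × 235) / (4416 × 114) = 105045/503424 ≈ 0.209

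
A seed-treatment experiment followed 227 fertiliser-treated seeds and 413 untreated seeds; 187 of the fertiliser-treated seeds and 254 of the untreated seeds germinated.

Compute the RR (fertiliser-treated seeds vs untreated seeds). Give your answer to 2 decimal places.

risk, fertiliser-treated seeds = 187/227 = 0.8238
risk, untreated seeds = 254/413 = 0.6150
RR = 0.8238 / 0.6150 = 1.34

RR ≈ 1.34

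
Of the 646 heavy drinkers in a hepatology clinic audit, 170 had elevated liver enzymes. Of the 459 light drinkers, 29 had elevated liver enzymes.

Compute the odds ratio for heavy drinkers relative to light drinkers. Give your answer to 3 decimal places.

OR = (170 × 430) / (476 × 29) = 73100/13804 ≈ 5.296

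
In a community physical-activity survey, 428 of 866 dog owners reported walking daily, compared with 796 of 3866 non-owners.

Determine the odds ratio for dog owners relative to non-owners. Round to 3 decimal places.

OR ≈ 3.769

odds, dog owners = 428/438 = 0.9772
odds, non-owners = 796/3070 = 0.2593
OR = 0.9772 / 0.2593 = 3.769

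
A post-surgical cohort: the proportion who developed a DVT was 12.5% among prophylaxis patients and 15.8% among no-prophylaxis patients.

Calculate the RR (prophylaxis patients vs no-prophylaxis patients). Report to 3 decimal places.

RR = 0.1250 / 0.1580 = 0.791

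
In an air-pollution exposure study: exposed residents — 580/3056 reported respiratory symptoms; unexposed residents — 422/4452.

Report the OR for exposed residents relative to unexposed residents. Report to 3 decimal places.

OR = (580 × 4030) / (2476 × 422) = 2337400/1044872 ≈ 2.237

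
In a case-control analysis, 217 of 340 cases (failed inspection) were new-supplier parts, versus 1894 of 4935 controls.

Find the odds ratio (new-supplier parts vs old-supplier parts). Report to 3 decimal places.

OR = (217 × 3041) / (1894 × 123) = 659897/232962 ≈ 2.833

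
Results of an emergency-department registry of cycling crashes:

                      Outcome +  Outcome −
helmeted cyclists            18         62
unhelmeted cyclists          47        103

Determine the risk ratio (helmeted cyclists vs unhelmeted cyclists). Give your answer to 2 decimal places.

RR = 0.72

risk, helmeted cyclists = 18/80 = 0.2250
risk, unhelmeted cyclists = 47/150 = 0.3133
RR = 0.2250 / 0.3133 = 0.72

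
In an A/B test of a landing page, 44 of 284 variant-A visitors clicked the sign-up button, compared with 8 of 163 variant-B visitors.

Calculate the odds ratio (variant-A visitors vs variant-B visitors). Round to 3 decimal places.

3.552

odds, variant-A visitors = 44/240 = 0.18333
odds, variant-B visitors = 8/155 = 0.05161
OR = 0.18333 / 0.05161 = 3.552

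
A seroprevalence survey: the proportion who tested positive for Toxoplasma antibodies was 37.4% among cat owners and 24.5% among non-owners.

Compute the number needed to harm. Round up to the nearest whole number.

8

absolute risk difference = 0.129000
1 / 0.129000 = 7.752 → round up → 8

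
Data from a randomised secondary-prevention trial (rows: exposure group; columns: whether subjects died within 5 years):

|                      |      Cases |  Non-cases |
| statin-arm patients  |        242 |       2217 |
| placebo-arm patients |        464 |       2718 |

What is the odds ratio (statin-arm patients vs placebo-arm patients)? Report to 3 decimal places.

OR = (242 × 2718) / (2217 × 464) = 657756/1028688 ≈ 0.639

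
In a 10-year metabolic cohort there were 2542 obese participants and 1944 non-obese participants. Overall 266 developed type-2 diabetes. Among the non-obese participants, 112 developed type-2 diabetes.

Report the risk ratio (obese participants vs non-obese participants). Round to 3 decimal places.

obese participants with the outcome: 266 − 112 = 154
obese participants without the outcome: 2542 − 154 = 2388
non-obese participants without the outcome: 1944 − 112 = 1832
risk, obese participants = 154/2542 = 0.0606
risk, non-obese participants = 112/1944 = 0.0576
RR = 0.0606 / 0.0576 = 1.052

RR = 1.052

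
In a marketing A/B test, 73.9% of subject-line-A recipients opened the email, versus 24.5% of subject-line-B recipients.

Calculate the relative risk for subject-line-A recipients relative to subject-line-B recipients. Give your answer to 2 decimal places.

RR = 0.7390 / 0.2450 = 3.02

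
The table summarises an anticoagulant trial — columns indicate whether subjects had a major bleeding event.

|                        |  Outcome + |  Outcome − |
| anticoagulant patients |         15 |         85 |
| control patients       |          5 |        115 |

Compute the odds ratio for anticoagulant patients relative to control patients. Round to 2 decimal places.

odds, anticoagulant patients = 15/85 = 0.17647
odds, control patients = 5/115 = 0.04348
OR = 0.17647 / 0.04348 = 4.06

OR: 4.06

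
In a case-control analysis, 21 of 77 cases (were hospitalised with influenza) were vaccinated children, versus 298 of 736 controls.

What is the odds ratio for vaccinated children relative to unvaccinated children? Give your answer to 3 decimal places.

OR: 0.551

odds, vaccinated children = 21/298 = 0.0705
odds, unvaccinated children = 56/438 = 0.1279
OR = 0.0705 / 0.1279 = 0.551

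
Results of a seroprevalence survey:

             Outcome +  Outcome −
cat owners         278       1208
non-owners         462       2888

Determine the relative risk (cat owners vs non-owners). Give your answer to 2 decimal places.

risk, cat owners = 278/1486 = 0.1871
risk, non-owners = 462/3350 = 0.1379
RR = 0.1871 / 0.1379 = 1.36

1.36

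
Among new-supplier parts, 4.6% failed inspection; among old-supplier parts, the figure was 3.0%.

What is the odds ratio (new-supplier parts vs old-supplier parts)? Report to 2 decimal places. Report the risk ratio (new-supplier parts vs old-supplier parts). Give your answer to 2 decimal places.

odds, new-supplier parts = 0.04600/0.95400 = 0.04822
odds, old-supplier parts = 0.03000/0.97000 = 0.03093
OR = 0.04822 / 0.03093 = 1.56
RR = 0.04600 / 0.03000 = 1.53

OR = 1.56; RR = 1.53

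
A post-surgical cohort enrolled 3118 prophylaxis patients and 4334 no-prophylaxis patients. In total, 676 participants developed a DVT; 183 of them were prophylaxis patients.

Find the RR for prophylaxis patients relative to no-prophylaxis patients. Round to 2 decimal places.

prophylaxis patients without the outcome: 3118 − 183 = 2935
no-prophylaxis patients with the outcome: 676 − 183 = 493
no-prophylaxis patients without the outcome: 4334 − 493 = 3841
risk, prophylaxis patients = 183/3118 = 0.0587
risk, no-prophylaxis patients = 493/4334 = 0.1138
RR = 0.0587 / 0.1138 = 0.52

0.52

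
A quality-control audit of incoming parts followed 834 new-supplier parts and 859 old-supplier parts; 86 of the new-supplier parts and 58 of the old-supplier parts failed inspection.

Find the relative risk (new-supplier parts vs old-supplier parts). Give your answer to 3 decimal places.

risk, new-supplier parts = 86/834 = 0.1031
risk, old-supplier parts = 58/859 = 0.0675
RR = 0.1031 / 0.0675 = 1.527

1.527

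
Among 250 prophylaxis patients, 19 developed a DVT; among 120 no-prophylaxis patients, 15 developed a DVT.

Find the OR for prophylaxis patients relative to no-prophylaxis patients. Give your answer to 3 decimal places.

0.576

odds, prophylaxis patients = 19/231 = 0.0823
odds, no-prophylaxis patients = 15/105 = 0.1429
OR = 0.0823 / 0.1429 = 0.576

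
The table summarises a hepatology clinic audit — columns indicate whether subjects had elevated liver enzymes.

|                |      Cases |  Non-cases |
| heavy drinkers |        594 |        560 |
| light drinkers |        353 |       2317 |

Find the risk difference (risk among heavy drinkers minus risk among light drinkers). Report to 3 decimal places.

0.383

risk, heavy drinkers = 594/1154 = 0.5147
risk, light drinkers = 353/2670 = 0.1322
risk difference = 0.5147 − 0.1322 = 0.383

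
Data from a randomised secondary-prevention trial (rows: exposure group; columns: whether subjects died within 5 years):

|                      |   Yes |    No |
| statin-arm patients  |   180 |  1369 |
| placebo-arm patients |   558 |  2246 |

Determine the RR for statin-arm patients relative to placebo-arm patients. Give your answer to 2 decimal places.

risk, statin-arm patients = 180/1549 = 0.1162
risk, placebo-arm patients = 558/2804 = 0.1990
RR = 0.1162 / 0.1990 = 0.58

0.58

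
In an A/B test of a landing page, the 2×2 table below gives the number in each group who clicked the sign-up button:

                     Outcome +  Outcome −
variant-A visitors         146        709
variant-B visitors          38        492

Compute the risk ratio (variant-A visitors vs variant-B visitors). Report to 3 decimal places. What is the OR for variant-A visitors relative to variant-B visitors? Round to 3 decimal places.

RR = 2.382; OR = 2.666

risk, variant-A visitors = 146/855 = 0.1708
risk, variant-B visitors = 38/530 = 0.0717
RR = 0.1708 / 0.0717 = 2.382
OR = (146 × 492) / (709 × 38) = 71832/26942 ≈ 2.666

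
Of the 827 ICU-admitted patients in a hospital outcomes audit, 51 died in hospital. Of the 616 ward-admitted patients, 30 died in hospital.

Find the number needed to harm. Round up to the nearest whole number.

78

risk, ICU-admitted patients = 51/827 = 0.061669
risk, ward-admitted patients = 30/616 = 0.048701
absolute risk difference = 0.012967
1 / 0.012967 = 77.119 → round up → 78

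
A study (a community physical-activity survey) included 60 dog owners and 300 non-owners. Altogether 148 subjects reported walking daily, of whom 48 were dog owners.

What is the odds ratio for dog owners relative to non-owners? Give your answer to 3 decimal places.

dog owners without the outcome: 60 − 48 = 12
non-owners with the outcome: 148 − 48 = 100
non-owners without the outcome: 300 − 100 = 200
OR = (48 × 200) / (12 × 100) = 9600/1200 ≈ 8.000

OR = 8.000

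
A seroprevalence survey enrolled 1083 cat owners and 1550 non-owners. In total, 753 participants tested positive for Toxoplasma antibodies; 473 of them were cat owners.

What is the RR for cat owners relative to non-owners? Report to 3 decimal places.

RR ≈ 2.418

cat owners without the outcome: 1083 − 473 = 610
non-owners with the outcome: 753 − 473 = 280
non-owners without the outcome: 1550 − 280 = 1270
risk, cat owners = 473/1083 = 0.4367
risk, non-owners = 280/1550 = 0.1806
RR = 0.4367 / 0.1806 = 2.418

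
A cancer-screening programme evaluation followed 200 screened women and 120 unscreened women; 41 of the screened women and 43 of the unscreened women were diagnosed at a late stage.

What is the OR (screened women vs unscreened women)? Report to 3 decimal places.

OR: 0.462

odds, screened women = 41/159 = 0.2579
odds, unscreened women = 43/77 = 0.5584
OR = 0.2579 / 0.5584 = 0.462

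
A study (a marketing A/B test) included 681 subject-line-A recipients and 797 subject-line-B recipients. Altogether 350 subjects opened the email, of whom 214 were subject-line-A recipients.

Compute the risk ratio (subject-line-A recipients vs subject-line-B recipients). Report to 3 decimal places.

1.842

subject-line-A recipients without the outcome: 681 − 214 = 467
subject-line-B recipients with the outcome: 350 − 214 = 136
subject-line-B recipients without the outcome: 797 − 136 = 661
risk, subject-line-A recipients = 214/681 = 0.3142
risk, subject-line-B recipients = 136/797 = 0.1706
RR = 0.3142 / 0.1706 = 1.842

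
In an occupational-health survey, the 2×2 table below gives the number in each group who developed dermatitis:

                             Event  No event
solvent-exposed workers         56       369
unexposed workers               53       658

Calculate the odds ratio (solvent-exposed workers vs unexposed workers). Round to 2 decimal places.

OR = (56 × 658) / (369 × 53) = 36848/19557 ≈ 1.88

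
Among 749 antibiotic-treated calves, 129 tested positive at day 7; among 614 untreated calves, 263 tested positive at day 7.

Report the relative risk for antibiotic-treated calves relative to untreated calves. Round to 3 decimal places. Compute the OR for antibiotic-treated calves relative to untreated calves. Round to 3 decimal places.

risk, antibiotic-treated calves = 129/749 = 0.1722
risk, untreated calves = 263/614 = 0.4283
RR = 0.1722 / 0.4283 = 0.402
OR = (129 × 351) / (620 × 263) = 45279/163060 ≈ 0.278

RR = 0.402; OR = 0.278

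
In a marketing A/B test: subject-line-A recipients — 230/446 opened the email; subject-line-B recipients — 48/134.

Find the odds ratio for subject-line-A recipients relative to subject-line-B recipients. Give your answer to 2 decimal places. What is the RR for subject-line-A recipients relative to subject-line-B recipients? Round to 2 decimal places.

odds, subject-line-A recipients = 230/216 = 1.0648
odds, subject-line-B recipients = 48/86 = 0.5581
OR = 1.0648 / 0.5581 = 1.91
risk, subject-line-A recipients = 230/446 = 0.5157
risk, subject-line-B recipients = 48/134 = 0.3582
RR = 0.5157 / 0.3582 = 1.44

OR = 1.91; RR = 1.44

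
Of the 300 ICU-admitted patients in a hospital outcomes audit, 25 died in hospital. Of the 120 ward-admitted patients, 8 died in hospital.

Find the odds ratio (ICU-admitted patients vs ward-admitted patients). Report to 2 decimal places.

OR = 1.27

odds, ICU-admitted patients = 25/275 = 0.0909
odds, ward-admitted patients = 8/112 = 0.0714
OR = 0.0909 / 0.0714 = 1.27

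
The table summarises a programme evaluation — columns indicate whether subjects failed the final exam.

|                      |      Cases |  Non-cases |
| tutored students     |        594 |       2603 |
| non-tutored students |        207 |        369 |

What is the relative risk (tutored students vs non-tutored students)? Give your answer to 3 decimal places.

risk, tutored students = 594/3197 = 0.1858
risk, non-tutored students = 207/576 = 0.3594
RR = 0.1858 / 0.3594 = 0.517

RR ≈ 0.517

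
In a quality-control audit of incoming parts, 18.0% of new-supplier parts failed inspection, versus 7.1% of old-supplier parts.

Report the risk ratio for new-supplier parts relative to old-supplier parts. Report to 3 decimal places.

RR = 0.1800 / 0.0710 = 2.535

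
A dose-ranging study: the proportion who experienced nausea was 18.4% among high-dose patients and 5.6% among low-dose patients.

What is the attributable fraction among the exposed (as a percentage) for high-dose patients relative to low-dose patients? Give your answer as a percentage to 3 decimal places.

AR% = (0.1840 − 0.0560) / 0.1840 = 0.6957 → 69.565%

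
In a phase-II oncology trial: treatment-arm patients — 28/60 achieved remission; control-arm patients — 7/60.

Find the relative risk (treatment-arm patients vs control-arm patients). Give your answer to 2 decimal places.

RR = 4.00

risk, treatment-arm patients = 28/60 = 0.4667
risk, control-arm patients = 7/60 = 0.1167
RR = 0.4667 / 0.1167 = 4.00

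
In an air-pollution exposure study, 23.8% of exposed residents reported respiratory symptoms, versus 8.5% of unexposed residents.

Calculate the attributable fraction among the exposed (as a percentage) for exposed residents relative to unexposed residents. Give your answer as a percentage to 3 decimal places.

AR% = (0.2380 − 0.0850) / 0.2380 = 0.6429 → 64.286%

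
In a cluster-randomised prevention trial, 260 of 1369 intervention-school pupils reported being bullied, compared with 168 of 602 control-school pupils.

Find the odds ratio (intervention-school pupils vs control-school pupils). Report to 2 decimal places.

OR = (260 × 434) / (1109 × 168) = 112840/186312 ≈ 0.61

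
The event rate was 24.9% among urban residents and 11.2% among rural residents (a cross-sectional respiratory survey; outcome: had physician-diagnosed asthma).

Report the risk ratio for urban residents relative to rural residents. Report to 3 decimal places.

RR = 0.2490 / 0.1120 = 2.223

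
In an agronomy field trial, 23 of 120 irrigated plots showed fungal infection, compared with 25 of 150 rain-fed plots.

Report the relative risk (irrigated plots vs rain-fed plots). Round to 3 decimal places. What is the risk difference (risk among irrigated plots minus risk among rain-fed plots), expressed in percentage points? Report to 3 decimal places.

RR = 1.150; RD = 2.500

risk, irrigated plots = 23/120 = 0.1917
risk, rain-fed plots = 25/150 = 0.1667
RR = 0.1917 / 0.1667 = 1.150
risk difference = 0.1917 − 0.1667 = 0.0250 → 2.500 percentage points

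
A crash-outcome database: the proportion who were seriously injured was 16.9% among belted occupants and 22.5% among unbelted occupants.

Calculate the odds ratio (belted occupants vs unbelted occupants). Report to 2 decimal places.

OR: 0.70

odds, belted occupants = 0.1690/0.8310 = 0.2034
odds, unbelted occupants = 0.2250/0.7750 = 0.2903
OR = 0.2034 / 0.2903 = 0.70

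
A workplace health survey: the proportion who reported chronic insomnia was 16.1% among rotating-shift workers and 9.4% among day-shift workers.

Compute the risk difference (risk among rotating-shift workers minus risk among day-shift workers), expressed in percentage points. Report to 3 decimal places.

risk difference = 0.1610 − 0.0940 = 0.0670 → 6.700 percentage points

RD ≈ 6.700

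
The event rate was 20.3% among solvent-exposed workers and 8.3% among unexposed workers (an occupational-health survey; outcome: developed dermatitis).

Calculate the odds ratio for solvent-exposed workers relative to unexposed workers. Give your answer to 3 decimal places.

OR: 2.814

odds, solvent-exposed workers = 0.2030/0.7970 = 0.2547
odds, unexposed workers = 0.0830/0.9170 = 0.0905
OR = 0.2547 / 0.0905 = 2.814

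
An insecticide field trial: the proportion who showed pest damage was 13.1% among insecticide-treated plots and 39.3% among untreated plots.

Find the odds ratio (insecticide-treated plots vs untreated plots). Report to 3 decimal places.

OR ≈ 0.233

odds, insecticide-treated plots = 0.1310/0.8690 = 0.1507
odds, untreated plots = 0.3930/0.6070 = 0.6474
OR = 0.1507 / 0.6474 = 0.233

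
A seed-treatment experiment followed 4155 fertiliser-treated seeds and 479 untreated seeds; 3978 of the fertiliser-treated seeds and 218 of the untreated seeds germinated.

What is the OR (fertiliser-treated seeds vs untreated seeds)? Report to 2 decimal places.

OR = (3978 × 261) / (177 × 218) = 1038258/38586 ≈ 26.91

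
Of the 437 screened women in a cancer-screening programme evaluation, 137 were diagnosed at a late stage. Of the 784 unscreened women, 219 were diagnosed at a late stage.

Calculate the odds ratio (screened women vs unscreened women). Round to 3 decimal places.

OR = (137 × 565) / (300 × 219) = 77405/65700 ≈ 1.178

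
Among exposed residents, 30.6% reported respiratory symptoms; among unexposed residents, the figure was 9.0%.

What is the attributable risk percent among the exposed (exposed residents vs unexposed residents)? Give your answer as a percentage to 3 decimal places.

AR% = (0.3060 − 0.0900) / 0.3060 = 0.7059 → 70.588%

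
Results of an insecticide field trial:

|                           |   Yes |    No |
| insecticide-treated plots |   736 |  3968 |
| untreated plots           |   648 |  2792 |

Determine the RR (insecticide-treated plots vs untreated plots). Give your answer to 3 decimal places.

0.831

risk, insecticide-treated plots = 736/4704 = 0.1565
risk, untreated plots = 648/3440 = 0.1884
RR = 0.1565 / 0.1884 = 0.831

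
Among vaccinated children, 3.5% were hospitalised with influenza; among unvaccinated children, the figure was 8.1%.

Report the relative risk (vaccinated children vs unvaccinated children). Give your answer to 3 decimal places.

RR = 0.03500 / 0.08100 = 0.432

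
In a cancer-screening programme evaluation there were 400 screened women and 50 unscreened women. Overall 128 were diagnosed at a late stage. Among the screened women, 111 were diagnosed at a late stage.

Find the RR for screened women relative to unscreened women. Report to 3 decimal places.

screened women without the outcome: 400 − 111 = 289
unscreened women with the outcome: 128 − 111 = 17
unscreened women without the outcome: 50 − 17 = 33
risk, screened women = 111/400 = 0.2775
risk, unscreened women = 17/50 = 0.3400
RR = 0.2775 / 0.3400 = 0.816

0.816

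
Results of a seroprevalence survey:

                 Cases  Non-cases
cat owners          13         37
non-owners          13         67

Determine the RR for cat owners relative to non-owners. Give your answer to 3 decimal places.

1.600

risk, cat owners = 13/50 = 0.2600
risk, non-owners = 13/80 = 0.1625
RR = 0.2600 / 0.1625 = 1.600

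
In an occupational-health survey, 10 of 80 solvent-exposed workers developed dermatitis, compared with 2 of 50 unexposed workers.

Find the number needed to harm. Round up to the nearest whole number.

risk, solvent-exposed workers = 10/80 = 0.125000
risk, unexposed workers = 2/50 = 0.040000
absolute risk difference = 0.085000
1 / 0.085000 = 11.765 → round up → 12

12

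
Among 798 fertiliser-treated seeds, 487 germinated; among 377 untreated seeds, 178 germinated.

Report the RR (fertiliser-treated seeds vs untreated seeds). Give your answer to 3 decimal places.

1.293

risk, fertiliser-treated seeds = 487/798 = 0.6103
risk, untreated seeds = 178/377 = 0.4721
RR = 0.6103 / 0.4721 = 1.293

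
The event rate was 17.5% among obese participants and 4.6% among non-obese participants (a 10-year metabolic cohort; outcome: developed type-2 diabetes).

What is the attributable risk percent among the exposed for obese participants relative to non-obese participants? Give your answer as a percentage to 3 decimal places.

AR% = (0.17500 − 0.04600) / 0.17500 = 0.7371 → 73.714%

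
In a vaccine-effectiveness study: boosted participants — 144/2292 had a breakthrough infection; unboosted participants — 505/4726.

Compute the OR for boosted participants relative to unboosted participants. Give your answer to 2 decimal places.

odds, boosted participants = 144/2148 = 0.0670
odds, unboosted participants = 505/4221 = 0.1196
OR = 0.0670 / 0.1196 = 0.56

0.56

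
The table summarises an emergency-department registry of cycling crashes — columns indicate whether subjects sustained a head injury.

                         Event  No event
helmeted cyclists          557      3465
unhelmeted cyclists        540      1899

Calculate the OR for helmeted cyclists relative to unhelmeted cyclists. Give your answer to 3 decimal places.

OR = (557 × 1899) / (3465 × 540) = 1057743/1871100 ≈ 0.565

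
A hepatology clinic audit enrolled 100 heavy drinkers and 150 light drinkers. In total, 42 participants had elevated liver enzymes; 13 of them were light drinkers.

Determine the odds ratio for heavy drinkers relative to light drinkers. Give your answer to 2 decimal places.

OR ≈ 4.30

heavy drinkers with the outcome: 42 − 13 = 29
heavy drinkers without the outcome: 100 − 29 = 71
light drinkers without the outcome: 150 − 13 = 137
OR = (29 × 137) / (71 × 13) = 3973/923 ≈ 4.30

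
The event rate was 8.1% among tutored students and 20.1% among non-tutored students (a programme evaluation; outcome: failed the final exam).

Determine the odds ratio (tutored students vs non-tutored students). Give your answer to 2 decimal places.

0.35

odds, tutored students = 0.0810/0.9190 = 0.0881
odds, non-tutored students = 0.2010/0.7990 = 0.2516
OR = 0.0881 / 0.2516 = 0.35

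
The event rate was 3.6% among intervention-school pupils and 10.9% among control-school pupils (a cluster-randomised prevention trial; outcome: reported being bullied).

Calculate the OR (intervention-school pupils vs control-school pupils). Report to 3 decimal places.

0.305

odds, intervention-school pupils = 0.03600/0.96400 = 0.03734
odds, control-school pupils = 0.10900/0.89100 = 0.12233
OR = 0.03734 / 0.12233 = 0.305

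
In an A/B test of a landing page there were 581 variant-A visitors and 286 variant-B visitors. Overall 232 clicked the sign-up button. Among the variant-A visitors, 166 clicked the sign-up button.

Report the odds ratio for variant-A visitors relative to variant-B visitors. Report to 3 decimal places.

variant-A visitors without the outcome: 581 − 166 = 415
variant-B visitors with the outcome: 232 − 166 = 66
variant-B visitors without the outcome: 286 − 66 = 220
OR = (166 × 220) / (415 × 66) = 36520/27390 ≈ 1.333

OR: 1.333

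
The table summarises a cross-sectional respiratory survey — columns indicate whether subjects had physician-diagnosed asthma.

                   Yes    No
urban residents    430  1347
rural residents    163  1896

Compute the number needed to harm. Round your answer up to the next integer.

risk, urban residents = 430/1777 = 0.241981
risk, rural residents = 163/2059 = 0.079165
absolute risk difference = 0.162816
1 / 0.162816 = 6.142 → round up → 7

7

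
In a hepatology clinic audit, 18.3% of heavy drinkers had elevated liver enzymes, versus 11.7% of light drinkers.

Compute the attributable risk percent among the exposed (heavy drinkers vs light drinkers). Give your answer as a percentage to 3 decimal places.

AR% = (0.1830 − 0.1170) / 0.1830 = 0.3607 → 36.066%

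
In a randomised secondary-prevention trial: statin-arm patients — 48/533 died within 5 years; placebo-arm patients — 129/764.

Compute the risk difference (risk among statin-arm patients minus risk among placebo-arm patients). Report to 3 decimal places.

-0.079

risk, statin-arm patients = 48/533 = 0.0901
risk, placebo-arm patients = 129/764 = 0.1688
risk difference = 0.0901 − 0.1688 = -0.079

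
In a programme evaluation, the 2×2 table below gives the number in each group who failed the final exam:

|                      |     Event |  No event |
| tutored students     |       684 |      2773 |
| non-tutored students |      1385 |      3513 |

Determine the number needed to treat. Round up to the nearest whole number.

NNT = 12

risk, tutored students = 684/3457 = 0.197859
risk, non-tutored students = 1385/4898 = 0.282768
absolute risk difference = 0.084909
1 / 0.084909 = 11.777 → round up → 12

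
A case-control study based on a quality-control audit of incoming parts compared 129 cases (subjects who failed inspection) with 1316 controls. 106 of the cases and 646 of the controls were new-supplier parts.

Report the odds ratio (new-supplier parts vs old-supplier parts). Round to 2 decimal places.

odds, new-supplier parts = 106/646 = 0.16409
odds, old-supplier parts = 23/670 = 0.03433
OR = 0.16409 / 0.03433 = 4.78

4.78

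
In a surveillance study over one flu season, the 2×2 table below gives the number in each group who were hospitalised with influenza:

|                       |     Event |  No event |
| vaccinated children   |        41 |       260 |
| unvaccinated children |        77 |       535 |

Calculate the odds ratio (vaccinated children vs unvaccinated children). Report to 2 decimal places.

OR = (41 × 535) / (260 × 77) = 21935/20020 ≈ 1.10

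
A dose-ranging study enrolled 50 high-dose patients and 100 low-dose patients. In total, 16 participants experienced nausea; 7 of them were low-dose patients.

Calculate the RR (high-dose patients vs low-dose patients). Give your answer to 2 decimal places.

high-dose patients with the outcome: 16 − 7 = 9
high-dose patients without the outcome: 50 − 9 = 41
low-dose patients without the outcome: 100 − 7 = 93
risk, high-dose patients = 9/50 = 0.1800
risk, low-dose patients = 7/100 = 0.0700
RR = 0.1800 / 0.0700 = 2.57

2.57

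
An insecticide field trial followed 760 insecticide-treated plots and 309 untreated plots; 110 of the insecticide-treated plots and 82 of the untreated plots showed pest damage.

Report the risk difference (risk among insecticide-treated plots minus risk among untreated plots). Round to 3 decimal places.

risk, insecticide-treated plots = 110/760 = 0.1447
risk, untreated plots = 82/309 = 0.2654
risk difference = 0.1447 − 0.2654 = -0.121

-0.121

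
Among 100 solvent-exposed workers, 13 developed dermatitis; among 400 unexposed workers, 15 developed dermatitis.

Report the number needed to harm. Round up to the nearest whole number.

NNH: 11

risk, solvent-exposed workers = 13/100 = 0.130000
risk, unexposed workers = 15/400 = 0.037500
absolute risk difference = 0.092500
1 / 0.092500 = 10.811 → round up → 11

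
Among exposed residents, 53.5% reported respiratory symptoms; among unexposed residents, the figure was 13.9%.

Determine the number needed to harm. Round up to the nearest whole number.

3

absolute risk difference = 0.396000
1 / 0.396000 = 2.525 → round up → 3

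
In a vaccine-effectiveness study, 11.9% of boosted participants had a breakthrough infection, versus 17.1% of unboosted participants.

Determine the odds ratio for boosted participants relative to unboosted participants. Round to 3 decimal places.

odds, boosted participants = 0.1190/0.8810 = 0.1351
odds, unboosted participants = 0.1710/0.8290 = 0.2063
OR = 0.1351 / 0.2063 = 0.655

0.655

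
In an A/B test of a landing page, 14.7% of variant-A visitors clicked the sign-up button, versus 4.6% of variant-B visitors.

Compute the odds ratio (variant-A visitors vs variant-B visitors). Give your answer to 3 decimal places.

odds, variant-A visitors = 0.14700/0.85300 = 0.17233
odds, variant-B visitors = 0.04600/0.95400 = 0.04822
OR = 0.17233 / 0.04822 = 3.574

3.574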